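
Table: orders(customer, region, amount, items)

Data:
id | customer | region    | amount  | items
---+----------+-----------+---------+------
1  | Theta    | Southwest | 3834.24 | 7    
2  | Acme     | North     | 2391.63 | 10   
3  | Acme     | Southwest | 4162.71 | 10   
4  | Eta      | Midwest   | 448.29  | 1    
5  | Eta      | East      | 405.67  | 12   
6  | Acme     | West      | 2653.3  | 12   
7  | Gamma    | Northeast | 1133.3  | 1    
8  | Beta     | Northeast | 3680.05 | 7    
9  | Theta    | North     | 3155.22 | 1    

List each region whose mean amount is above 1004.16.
SELECT region, AVG(amount)
FROM orders
GROUP BY region
HAVING AVG(amount) > 1004.16

Result:
  North: avg=2773.43
  Northeast: avg=2406.68
  Southwest: avg=3998.48
  West: avg=2653.30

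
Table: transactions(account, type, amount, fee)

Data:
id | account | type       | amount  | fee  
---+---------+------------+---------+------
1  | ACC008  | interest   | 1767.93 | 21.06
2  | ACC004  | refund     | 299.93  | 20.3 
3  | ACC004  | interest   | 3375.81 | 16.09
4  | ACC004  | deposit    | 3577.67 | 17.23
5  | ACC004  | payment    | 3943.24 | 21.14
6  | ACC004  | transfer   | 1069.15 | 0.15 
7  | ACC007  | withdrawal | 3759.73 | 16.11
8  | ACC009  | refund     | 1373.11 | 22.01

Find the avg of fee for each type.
SELECT type, AVG(fee) as result
FROM transactions
GROUP BY type

Result:
  deposit: 17.23
  interest: 18.58
  payment: 21.14
  refund: 21.16
  transfer: 0.15
  withdrawal: 16.11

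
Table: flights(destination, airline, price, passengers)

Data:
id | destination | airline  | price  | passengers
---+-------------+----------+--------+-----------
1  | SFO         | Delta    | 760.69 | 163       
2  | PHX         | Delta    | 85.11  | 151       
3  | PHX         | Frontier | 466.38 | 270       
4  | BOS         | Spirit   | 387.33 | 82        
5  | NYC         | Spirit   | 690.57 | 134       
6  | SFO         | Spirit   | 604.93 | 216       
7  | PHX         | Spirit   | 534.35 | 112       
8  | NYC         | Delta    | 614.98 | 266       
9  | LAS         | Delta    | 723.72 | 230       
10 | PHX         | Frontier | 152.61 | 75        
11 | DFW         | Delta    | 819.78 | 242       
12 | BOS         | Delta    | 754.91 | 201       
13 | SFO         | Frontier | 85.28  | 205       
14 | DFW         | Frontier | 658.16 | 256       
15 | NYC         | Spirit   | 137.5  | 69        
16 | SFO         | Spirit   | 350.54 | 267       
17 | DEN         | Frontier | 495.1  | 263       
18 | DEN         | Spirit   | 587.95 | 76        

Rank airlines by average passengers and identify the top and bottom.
SELECT airline, AVG(passengers)
FROM flights
GROUP BY airline
ORDER BY AVG(passengers)

All groups:
  Spirit: 136.57
  Delta: 208.83
  Frontier: 213.80

Highest: Frontier (213.80)
Lowest: Spirit (136.57)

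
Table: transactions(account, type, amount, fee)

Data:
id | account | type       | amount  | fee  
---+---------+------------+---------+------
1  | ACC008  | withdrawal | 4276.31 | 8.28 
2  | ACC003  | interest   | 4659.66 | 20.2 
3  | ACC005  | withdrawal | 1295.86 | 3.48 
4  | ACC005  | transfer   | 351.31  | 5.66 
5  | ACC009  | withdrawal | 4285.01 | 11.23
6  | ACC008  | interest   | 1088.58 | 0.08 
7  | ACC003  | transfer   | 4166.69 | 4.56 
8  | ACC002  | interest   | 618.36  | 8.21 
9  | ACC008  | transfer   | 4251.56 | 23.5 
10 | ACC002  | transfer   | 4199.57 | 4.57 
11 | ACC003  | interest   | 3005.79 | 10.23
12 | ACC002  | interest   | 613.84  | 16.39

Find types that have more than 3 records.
SELECT type, COUNT(*) as cnt
FROM transactions
GROUP BY type
HAVING COUNT(*) > 3

Result:
  interest: 5
  transfer: 4

Note: HAVING filters groups after aggregation, WHERE filters rows before.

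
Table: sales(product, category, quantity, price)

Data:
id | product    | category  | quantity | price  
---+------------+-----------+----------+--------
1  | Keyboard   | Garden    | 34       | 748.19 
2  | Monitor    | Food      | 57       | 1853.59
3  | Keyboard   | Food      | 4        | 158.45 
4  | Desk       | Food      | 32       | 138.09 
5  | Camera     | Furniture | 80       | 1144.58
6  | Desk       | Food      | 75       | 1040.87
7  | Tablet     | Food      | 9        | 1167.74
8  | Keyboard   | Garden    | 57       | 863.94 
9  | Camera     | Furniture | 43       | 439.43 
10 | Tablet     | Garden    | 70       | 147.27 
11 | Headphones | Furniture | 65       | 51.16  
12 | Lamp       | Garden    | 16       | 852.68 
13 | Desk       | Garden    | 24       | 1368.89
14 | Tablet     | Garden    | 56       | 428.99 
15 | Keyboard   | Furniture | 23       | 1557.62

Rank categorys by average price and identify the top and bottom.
SELECT category, AVG(price)
FROM sales
GROUP BY category
ORDER BY AVG(price)

All groups:
  Garden: 734.99
  Furniture: 798.20
  Food: 871.75

Highest: Food (871.75)
Lowest: Garden (734.99)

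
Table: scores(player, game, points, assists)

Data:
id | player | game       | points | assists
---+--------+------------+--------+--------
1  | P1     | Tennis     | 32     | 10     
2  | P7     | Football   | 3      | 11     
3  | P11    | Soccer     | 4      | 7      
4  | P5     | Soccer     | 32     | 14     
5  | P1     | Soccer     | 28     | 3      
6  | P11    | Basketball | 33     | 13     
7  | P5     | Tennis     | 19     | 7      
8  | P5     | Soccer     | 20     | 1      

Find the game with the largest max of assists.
SELECT game, MAX(assists) as val
FROM scores
GROUP BY game
ORDER BY val DESC
LIMIT 1

Result: Soccer with max(assists) = 14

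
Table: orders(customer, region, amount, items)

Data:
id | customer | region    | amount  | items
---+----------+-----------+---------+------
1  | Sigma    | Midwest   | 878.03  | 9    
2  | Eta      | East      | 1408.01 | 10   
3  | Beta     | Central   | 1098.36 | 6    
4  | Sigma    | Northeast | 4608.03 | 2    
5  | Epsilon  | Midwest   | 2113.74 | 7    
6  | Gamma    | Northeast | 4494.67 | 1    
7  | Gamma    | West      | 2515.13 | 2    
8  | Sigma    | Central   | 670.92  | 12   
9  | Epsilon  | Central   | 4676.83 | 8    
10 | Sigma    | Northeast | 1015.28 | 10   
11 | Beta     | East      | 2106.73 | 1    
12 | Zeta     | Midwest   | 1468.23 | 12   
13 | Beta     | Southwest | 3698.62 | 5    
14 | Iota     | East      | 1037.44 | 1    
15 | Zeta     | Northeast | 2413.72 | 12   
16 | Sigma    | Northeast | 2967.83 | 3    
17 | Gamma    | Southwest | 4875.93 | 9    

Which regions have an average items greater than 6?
SELECT region, AVG(items)
FROM orders
GROUP BY region
HAVING AVG(items) > 6

Result:
  Central: avg=8.67
  Midwest: avg=9.33
  Southwest: avg=7.00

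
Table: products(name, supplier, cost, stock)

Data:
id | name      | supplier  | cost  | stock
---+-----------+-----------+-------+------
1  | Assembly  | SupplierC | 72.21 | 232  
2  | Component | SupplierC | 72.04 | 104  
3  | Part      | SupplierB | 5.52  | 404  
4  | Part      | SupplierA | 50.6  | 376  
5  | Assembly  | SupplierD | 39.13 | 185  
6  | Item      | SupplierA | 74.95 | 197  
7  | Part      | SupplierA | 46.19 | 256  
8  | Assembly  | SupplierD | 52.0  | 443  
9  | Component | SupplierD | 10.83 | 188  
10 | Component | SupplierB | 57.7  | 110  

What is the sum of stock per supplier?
SELECT supplier, SUM(stock) as result
FROM products
GROUP BY supplier

Result:
  SupplierA: 829
  SupplierB: 514
  SupplierC: 336
  SupplierD: 816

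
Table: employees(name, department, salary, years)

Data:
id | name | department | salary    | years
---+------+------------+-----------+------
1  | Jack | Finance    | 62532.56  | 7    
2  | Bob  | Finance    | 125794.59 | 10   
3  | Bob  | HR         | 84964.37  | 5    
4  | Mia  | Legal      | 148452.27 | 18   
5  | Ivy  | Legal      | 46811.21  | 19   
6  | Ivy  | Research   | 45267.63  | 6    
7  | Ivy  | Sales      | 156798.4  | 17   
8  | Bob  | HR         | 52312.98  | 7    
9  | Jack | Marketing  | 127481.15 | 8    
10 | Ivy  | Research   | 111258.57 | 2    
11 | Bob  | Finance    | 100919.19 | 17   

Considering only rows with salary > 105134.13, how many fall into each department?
SELECT department, COUNT(*)
FROM employees
WHERE salary > 105134.13
GROUP BY department

Note: WHERE filters rows before grouping.

Result:
  Finance: 1
  Legal: 1
  Marketing: 1
  Research: 1
  Sales: 1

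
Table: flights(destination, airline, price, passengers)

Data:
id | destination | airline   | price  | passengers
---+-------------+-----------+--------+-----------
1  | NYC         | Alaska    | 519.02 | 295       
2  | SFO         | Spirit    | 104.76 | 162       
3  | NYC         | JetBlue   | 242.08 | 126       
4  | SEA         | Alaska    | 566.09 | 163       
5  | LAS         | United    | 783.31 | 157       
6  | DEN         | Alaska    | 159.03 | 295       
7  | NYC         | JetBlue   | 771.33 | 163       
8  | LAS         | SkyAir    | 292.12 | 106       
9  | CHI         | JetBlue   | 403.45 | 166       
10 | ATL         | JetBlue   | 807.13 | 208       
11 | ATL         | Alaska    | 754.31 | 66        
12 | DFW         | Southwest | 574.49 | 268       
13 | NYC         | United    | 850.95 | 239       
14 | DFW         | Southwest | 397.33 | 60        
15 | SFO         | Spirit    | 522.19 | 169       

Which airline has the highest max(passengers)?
SELECT airline, MAX(passengers) as val
FROM flights
GROUP BY airline
ORDER BY val DESC
LIMIT 1

Result: Alaska with max(passengers) = 295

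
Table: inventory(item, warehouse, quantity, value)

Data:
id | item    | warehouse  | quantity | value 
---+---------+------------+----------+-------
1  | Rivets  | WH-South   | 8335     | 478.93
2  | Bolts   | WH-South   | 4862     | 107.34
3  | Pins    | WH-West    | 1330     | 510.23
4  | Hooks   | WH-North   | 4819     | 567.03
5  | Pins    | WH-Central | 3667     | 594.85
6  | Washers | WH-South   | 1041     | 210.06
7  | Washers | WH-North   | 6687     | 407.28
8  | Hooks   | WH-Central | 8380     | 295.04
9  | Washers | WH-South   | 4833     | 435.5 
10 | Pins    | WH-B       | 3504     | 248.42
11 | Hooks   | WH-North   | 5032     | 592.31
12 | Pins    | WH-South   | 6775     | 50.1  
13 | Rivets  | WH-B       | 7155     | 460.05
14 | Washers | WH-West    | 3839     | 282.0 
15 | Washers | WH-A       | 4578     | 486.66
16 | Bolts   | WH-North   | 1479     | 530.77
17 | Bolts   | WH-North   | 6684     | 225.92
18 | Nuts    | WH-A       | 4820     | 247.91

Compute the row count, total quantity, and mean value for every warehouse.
SELECT warehouse,
       COUNT(*) as cnt,
       SUM(quantity) as total_quantity,
       AVG(value) as avg_value
FROM inventory
GROUP BY warehouse

Result:
  WH-A: 2 records, 9398 total quantity, 367.29 avg value
  WH-B: 2 records, 10659 total quantity, 354.24 avg value
  WH-Central: 2 records, 12047 total quantity, 444.95 avg value
  WH-North: 5 records, 24701 total quantity, 464.66 avg value
  WH-South: 5 records, 25846 total quantity, 256.39 avg value
  WH-West: 2 records, 5169 total quantity, 396.12 avg value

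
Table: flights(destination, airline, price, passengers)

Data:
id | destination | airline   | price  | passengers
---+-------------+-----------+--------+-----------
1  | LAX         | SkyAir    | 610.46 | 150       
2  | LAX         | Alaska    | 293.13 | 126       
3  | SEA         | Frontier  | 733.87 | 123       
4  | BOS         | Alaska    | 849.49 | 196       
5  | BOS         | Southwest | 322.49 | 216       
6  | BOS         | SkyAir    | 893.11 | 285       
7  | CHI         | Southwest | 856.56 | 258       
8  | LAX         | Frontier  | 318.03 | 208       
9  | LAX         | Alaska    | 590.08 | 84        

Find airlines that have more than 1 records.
SELECT airline, COUNT(*) as cnt
FROM flights
GROUP BY airline
HAVING COUNT(*) > 1

Result:
  Alaska: 3
  Frontier: 2
  SkyAir: 2
  Southwest: 2

Note: HAVING filters groups after aggregation, WHERE filters rows before.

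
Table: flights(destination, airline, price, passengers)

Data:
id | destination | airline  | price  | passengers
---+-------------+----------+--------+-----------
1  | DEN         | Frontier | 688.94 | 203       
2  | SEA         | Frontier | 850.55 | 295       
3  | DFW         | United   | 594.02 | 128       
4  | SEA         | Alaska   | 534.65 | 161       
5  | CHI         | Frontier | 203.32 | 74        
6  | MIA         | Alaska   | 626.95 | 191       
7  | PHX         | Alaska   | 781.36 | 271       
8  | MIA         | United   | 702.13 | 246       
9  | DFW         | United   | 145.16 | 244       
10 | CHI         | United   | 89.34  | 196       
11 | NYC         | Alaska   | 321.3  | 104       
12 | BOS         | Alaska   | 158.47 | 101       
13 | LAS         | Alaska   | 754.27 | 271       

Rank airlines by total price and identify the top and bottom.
SELECT airline, SUM(price)
FROM flights
GROUP BY airline
ORDER BY SUM(price)

All groups:
  United: 1530.65
  Frontier: 1742.81
  Alaska: 3177.00

Highest: Alaska (3177.00)
Lowest: United (1530.65)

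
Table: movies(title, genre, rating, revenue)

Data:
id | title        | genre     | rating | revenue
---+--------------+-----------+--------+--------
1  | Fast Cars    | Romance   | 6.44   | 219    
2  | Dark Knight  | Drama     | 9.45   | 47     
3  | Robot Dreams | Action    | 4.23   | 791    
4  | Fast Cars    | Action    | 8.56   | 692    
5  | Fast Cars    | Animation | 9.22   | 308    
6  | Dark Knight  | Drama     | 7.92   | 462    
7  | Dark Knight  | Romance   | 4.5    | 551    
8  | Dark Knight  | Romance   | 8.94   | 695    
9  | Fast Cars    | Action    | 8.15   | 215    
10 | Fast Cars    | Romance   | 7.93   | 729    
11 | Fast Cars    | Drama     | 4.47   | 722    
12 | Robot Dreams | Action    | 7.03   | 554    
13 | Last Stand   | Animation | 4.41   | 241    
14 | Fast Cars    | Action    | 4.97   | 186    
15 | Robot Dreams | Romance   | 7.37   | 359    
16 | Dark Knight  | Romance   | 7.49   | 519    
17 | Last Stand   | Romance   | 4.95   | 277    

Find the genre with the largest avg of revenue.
SELECT genre, AVG(revenue) as val
FROM movies
GROUP BY genre
ORDER BY val DESC
LIMIT 1

Result: Action with avg(revenue) = 487.60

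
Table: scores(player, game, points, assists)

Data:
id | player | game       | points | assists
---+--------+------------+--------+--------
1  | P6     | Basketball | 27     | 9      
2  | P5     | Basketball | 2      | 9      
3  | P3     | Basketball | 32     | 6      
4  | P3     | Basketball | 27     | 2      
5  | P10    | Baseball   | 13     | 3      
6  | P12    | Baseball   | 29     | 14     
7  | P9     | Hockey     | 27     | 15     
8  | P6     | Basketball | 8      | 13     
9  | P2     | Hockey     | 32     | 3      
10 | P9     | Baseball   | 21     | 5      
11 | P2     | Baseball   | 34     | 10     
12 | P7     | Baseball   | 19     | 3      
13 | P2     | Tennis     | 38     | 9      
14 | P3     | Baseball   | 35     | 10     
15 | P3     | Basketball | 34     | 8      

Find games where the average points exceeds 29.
SELECT game, AVG(points)
FROM scores
GROUP BY game
HAVING AVG(points) > 29

Result:
  Hockey: avg=29.50
  Tennis: avg=38.00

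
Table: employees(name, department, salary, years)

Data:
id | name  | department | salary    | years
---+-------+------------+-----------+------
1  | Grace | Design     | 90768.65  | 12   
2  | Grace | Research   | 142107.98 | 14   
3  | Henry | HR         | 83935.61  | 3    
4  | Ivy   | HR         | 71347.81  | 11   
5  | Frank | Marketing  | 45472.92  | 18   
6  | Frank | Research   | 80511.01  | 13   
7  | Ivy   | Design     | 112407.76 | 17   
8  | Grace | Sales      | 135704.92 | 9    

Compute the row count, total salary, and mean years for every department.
SELECT department,
       COUNT(*) as cnt,
       SUM(salary) as total_salary,
       AVG(years) as avg_years
FROM employees
GROUP BY department

Result:
  Design: 2 records, 203176.41 total salary, 14.50 avg years
  HR: 2 records, 155283.42 total salary, 7.00 avg years
  Marketing: 1 records, 45472.92 total salary, 18.00 avg years
  Research: 2 records, 222618.99 total salary, 13.50 avg years
  Sales: 1 records, 135704.92 total salary, 9.00 avg years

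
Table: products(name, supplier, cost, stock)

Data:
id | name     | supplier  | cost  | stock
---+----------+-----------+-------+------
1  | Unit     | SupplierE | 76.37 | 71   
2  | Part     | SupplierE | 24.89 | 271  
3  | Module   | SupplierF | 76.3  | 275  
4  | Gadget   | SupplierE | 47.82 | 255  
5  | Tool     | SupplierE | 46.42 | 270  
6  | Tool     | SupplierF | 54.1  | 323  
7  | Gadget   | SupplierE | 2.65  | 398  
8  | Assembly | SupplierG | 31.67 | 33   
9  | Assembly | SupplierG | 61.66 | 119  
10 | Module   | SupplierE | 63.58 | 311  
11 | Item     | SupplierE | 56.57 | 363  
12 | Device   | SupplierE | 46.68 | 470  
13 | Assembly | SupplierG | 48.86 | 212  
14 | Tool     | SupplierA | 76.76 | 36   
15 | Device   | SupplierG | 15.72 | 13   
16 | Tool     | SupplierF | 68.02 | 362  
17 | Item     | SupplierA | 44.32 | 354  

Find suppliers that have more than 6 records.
SELECT supplier, COUNT(*) as cnt
FROM products
GROUP BY supplier
HAVING COUNT(*) > 6

Result:
  SupplierE: 8

Note: HAVING filters groups after aggregation, WHERE filters rows before.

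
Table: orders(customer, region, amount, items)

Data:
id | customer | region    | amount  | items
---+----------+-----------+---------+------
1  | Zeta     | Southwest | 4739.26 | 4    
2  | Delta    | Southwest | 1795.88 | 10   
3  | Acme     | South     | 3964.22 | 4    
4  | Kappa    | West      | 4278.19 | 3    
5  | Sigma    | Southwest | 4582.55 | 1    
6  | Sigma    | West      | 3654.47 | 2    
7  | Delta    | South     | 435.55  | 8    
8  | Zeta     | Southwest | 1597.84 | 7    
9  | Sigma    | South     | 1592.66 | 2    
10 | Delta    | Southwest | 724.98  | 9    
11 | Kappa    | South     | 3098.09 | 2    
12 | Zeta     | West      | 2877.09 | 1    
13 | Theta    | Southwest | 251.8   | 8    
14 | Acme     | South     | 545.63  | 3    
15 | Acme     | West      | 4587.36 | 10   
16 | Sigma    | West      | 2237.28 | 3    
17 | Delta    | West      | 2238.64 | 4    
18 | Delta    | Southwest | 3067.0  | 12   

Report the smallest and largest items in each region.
SELECT region, MIN(items), MAX(items)
FROM orders
GROUP BY region

Result:
  South: min=2, max=8
  Southwest: min=1, max=12
  West: min=1, max=10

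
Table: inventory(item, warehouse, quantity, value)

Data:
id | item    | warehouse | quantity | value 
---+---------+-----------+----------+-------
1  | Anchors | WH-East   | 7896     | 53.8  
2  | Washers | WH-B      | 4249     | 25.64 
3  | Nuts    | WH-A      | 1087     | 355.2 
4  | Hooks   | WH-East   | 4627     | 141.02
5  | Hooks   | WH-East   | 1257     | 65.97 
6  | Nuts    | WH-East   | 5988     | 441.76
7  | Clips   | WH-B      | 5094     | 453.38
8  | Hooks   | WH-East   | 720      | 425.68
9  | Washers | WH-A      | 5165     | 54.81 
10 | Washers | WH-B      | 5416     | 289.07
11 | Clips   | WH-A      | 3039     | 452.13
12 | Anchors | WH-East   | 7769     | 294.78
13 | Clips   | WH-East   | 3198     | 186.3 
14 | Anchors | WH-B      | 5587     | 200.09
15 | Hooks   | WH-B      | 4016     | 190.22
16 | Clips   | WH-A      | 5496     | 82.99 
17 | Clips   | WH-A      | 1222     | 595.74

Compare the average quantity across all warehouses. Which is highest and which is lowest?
SELECT warehouse, AVG(quantity)
FROM inventory
GROUP BY warehouse
ORDER BY AVG(quantity)

All groups:
  WH-A: 3201.80
  WH-East: 4493.57
  WH-B: 4872.40

Highest: WH-B (4872.40)
Lowest: WH-A (3201.80)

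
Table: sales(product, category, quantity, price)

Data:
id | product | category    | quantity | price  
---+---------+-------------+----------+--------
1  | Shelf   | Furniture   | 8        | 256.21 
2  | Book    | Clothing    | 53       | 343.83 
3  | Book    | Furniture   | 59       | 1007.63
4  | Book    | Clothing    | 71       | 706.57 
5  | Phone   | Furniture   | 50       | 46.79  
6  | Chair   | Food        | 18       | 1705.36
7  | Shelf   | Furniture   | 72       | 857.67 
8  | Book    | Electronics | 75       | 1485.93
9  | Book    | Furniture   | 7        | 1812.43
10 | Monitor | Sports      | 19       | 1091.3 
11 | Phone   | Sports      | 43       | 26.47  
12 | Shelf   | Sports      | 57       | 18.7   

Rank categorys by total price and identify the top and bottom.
SELECT category, SUM(price)
FROM sales
GROUP BY category
ORDER BY SUM(price)

All groups:
  Clothing: 1050.40
  Sports: 1136.47
  Electronics: 1485.93
  Food: 1705.36
  Furniture: 3980.73

Highest: Furniture (3980.73)
Lowest: Clothing (1050.40)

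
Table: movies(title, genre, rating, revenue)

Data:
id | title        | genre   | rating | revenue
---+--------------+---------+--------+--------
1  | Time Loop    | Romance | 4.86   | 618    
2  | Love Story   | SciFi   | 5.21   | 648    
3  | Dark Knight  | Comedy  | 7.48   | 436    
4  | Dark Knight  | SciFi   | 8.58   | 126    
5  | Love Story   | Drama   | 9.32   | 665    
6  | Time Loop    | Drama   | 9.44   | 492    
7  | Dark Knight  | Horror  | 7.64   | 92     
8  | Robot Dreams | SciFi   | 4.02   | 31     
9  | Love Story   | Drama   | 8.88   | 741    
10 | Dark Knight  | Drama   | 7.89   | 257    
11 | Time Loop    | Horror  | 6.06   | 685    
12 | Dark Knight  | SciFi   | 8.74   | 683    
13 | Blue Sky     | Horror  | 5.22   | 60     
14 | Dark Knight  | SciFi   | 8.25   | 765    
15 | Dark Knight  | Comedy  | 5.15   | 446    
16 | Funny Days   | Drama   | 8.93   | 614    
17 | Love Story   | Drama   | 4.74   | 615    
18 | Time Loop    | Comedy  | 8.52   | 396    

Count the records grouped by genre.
SELECT genre, COUNT(*) as count
FROM movies
GROUP BY genre

Result:
  Comedy: 3
  Drama: 6
  Horror: 3
  Romance: 1
  SciFi: 5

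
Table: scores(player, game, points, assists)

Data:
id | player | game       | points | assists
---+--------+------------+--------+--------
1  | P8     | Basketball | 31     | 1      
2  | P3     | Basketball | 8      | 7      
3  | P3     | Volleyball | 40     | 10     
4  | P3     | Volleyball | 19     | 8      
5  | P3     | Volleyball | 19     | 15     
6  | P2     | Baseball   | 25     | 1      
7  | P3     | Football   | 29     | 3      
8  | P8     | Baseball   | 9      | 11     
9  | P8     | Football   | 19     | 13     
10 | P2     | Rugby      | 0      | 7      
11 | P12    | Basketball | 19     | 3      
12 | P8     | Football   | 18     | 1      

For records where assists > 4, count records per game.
SELECT game, COUNT(*)
FROM scores
WHERE assists > 4
GROUP BY game

Note: WHERE filters rows before grouping.

Result:
  Baseball: 1
  Basketball: 1
  Football: 1
  Rugby: 1
  Volleyball: 3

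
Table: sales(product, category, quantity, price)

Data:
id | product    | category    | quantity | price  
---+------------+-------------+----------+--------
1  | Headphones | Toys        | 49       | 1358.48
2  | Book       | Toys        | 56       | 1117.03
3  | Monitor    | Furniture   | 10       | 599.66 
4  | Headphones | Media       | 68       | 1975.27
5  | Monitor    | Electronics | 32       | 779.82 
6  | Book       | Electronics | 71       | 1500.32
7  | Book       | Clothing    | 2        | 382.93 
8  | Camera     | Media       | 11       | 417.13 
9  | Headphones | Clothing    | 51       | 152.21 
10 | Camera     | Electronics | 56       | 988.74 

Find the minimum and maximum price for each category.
SELECT category, MIN(price), MAX(price)
FROM sales
GROUP BY category

Result:
  Clothing: min=152.21, max=382.93
  Electronics: min=779.82, max=1500.32
  Furniture: min=599.66, max=599.66
  Media: min=417.13, max=1975.27
  Toys: min=1117.03, max=1358.48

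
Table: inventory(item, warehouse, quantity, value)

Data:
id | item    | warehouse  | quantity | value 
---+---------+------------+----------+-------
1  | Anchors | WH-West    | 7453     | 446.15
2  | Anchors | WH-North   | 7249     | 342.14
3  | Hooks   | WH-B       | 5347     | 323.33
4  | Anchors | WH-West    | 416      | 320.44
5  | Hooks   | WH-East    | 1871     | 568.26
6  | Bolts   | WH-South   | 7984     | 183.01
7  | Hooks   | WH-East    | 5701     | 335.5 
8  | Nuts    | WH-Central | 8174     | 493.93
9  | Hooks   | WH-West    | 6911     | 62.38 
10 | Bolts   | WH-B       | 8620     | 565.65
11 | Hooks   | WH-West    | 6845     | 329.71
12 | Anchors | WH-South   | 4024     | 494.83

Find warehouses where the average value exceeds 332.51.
SELECT warehouse, AVG(value)
FROM inventory
GROUP BY warehouse
HAVING AVG(value) > 332.51

Result:
  WH-B: avg=444.49
  WH-Central: avg=493.93
  WH-East: avg=451.88
  WH-North: avg=342.14
  WH-South: avg=338.92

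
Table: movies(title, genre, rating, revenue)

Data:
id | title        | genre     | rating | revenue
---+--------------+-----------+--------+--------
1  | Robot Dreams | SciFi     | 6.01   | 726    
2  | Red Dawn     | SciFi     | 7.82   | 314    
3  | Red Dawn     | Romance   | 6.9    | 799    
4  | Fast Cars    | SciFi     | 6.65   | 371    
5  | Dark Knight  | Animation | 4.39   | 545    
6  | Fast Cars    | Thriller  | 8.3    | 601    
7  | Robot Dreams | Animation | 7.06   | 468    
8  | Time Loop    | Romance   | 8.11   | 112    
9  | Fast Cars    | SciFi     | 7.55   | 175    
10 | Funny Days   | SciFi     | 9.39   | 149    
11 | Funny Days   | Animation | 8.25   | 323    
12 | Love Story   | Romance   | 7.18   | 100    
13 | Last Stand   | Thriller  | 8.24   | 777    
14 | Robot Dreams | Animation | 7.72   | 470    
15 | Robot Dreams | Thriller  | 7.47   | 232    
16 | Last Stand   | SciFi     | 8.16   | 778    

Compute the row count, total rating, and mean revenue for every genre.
SELECT genre,
       COUNT(*) as cnt,
       SUM(rating) as total_rating,
       AVG(revenue) as avg_revenue
FROM movies
GROUP BY genre

Result:
  Animation: 4 records, 27.42 total rating, 451.50 avg revenue
  Romance: 3 records, 22.19 total rating, 337.00 avg revenue
  SciFi: 6 records, 45.58 total rating, 418.83 avg revenue
  Thriller: 3 records, 24.01 total rating, 536.67 avg revenue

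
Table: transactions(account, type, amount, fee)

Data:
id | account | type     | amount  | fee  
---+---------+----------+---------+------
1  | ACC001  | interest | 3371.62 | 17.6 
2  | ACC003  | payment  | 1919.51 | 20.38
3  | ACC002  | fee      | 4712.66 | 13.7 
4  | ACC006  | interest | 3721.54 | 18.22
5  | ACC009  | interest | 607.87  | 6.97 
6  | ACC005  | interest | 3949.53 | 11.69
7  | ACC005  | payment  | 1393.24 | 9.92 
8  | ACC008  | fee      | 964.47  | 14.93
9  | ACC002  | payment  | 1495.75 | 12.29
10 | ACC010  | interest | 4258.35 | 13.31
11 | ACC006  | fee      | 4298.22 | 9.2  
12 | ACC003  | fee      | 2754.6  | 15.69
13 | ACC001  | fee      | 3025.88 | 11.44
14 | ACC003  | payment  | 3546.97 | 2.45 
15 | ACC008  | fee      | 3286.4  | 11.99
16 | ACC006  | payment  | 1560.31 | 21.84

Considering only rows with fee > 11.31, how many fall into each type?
SELECT type, COUNT(*)
FROM transactions
WHERE fee > 11.31
GROUP BY type

Note: WHERE filters rows before grouping.

Result:
  fee: 5
  interest: 4
  payment: 3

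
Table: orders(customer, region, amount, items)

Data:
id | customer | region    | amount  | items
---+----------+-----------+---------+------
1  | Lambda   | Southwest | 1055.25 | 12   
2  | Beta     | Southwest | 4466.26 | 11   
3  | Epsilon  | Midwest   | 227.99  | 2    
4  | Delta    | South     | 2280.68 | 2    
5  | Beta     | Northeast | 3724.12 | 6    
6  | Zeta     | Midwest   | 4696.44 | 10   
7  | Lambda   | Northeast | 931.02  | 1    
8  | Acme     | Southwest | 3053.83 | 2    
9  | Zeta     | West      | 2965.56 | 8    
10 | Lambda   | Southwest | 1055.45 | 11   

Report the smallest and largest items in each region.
SELECT region, MIN(items), MAX(items)
FROM orders
GROUP BY region

Result:
  Midwest: min=2, max=10
  Northeast: min=1, max=6
  South: min=2, max=2
  Southwest: min=2, max=12
  West: min=8, max=8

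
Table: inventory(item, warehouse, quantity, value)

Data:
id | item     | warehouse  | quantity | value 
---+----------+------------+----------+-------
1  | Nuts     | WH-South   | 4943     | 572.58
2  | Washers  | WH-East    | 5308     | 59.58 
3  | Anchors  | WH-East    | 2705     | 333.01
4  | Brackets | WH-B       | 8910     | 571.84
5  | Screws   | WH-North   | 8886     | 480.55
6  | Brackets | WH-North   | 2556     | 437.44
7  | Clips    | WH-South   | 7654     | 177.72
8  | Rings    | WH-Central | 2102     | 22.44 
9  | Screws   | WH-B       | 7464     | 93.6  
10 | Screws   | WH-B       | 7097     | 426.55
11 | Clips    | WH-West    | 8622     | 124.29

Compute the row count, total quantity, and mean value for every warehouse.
SELECT warehouse,
       COUNT(*) as cnt,
       SUM(quantity) as total_quantity,
       AVG(value) as avg_value
FROM inventory
GROUP BY warehouse

Result:
  WH-B: 3 records, 23471 total quantity, 364.00 avg value
  WH-Central: 1 records, 2102 total quantity, 22.44 avg value
  WH-East: 2 records, 8013 total quantity, 196.30 avg value
  WH-North: 2 records, 11442 total quantity, 459.00 avg value
  WH-South: 2 records, 12597 total quantity, 375.15 avg value
  WH-West: 1 records, 8622 total quantity, 124.29 avg value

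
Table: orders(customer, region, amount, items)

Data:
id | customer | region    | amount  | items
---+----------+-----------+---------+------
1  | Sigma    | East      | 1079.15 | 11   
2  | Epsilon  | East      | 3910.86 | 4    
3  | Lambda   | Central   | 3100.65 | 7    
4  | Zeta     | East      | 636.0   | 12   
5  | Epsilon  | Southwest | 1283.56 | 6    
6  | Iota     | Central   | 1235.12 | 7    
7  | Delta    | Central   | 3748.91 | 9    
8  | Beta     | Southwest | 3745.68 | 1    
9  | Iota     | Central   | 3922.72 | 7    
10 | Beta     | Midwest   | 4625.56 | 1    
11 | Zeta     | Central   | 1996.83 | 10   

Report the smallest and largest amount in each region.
SELECT region, MIN(amount), MAX(amount)
FROM orders
GROUP BY region

Result:
  Central: min=1235.12, max=3922.72
  East: min=636.00, max=3910.86
  Midwest: min=4625.56, max=4625.56
  Southwest: min=1283.56, max=3745.68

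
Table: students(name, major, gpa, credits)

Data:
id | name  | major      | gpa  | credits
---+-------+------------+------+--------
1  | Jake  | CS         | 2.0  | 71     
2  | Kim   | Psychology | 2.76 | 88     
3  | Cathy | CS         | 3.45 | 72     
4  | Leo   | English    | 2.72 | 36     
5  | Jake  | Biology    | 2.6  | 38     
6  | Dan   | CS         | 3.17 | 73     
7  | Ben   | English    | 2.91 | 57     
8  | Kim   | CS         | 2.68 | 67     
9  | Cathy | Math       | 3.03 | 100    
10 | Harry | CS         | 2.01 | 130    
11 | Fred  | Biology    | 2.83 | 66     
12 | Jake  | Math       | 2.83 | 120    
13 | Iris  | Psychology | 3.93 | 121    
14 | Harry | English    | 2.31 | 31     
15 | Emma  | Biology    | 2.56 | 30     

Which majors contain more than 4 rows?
SELECT major, COUNT(*) as cnt
FROM students
GROUP BY major
HAVING COUNT(*) > 4

Result:
  CS: 5

Note: HAVING filters groups after aggregation, WHERE filters rows before.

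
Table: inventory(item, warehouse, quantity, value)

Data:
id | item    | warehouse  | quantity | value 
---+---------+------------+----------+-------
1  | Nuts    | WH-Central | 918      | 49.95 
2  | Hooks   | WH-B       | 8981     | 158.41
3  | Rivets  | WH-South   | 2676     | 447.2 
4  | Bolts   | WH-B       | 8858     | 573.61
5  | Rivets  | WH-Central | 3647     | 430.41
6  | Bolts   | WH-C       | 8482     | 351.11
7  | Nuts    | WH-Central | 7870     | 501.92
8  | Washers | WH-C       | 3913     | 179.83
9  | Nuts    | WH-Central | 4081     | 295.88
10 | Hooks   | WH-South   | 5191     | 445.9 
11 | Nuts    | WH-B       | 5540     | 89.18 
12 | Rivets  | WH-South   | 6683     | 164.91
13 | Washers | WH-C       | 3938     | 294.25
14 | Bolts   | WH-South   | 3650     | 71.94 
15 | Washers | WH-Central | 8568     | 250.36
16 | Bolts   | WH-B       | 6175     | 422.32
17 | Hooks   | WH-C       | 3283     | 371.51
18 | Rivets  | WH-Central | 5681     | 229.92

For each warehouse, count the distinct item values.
SELECT warehouse, COUNT(DISTINCT item)
FROM inventory
GROUP BY warehouse

Result:
  WH-B: 3 distinct
  WH-C: 3 distinct
  WH-Central: 3 distinct
  WH-South: 3 distinct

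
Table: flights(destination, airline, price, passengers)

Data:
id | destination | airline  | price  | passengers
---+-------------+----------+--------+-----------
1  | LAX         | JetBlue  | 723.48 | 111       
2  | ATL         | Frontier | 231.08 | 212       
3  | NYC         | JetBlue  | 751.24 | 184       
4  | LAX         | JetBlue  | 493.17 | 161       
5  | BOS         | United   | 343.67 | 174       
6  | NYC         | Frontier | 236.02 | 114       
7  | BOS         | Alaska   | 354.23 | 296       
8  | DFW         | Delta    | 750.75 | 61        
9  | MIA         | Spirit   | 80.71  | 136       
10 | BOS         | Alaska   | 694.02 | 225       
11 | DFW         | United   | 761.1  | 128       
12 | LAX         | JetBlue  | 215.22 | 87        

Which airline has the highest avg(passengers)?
SELECT airline, AVG(passengers) as val
FROM flights
GROUP BY airline
ORDER BY val DESC
LIMIT 1

Result: Alaska with avg(passengers) = 260.50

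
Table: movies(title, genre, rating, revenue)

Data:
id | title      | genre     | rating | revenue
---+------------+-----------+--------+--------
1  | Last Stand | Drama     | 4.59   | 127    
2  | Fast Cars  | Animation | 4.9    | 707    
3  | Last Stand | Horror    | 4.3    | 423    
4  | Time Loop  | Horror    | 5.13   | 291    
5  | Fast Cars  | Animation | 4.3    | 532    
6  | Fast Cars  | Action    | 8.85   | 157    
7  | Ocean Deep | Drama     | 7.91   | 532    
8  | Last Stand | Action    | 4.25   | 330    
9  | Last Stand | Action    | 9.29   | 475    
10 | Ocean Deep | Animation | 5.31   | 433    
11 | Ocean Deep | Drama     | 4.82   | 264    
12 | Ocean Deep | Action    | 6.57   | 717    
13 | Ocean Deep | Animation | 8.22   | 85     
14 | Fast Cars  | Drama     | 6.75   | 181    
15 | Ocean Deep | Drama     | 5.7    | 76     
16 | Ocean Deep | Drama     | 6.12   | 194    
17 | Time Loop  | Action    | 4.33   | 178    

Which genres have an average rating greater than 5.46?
SELECT genre, AVG(rating)
FROM movies
GROUP BY genre
HAVING AVG(rating) > 5.46

Result:
  Action: avg=6.66
  Animation: avg=5.68
  Drama: avg=5.98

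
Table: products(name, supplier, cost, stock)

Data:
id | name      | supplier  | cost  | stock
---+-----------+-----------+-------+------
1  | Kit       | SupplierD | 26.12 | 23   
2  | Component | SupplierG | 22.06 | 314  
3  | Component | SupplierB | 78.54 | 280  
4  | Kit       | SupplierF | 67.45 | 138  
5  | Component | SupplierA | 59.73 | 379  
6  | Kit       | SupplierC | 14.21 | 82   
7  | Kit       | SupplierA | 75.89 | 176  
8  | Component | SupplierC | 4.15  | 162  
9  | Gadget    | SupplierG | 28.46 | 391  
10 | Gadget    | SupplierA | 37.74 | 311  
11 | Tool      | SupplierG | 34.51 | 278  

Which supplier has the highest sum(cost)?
SELECT supplier, SUM(cost) as val
FROM products
GROUP BY supplier
ORDER BY val DESC
LIMIT 1

Result: SupplierA with sum(cost) = 173.36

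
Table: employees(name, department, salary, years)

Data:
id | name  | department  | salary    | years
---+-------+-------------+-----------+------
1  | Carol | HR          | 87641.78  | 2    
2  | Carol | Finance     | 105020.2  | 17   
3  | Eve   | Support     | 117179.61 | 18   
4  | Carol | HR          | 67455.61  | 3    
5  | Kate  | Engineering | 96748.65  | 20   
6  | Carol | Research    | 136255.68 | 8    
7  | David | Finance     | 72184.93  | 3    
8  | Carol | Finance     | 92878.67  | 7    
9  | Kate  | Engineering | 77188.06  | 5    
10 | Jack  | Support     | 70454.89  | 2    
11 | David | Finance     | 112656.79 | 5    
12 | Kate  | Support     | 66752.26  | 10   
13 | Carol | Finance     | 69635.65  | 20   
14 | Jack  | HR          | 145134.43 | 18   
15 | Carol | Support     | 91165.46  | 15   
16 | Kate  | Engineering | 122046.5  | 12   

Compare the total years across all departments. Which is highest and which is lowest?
SELECT department, SUM(years)
FROM employees
GROUP BY department
ORDER BY SUM(years)

All groups:
  Research: 8
  HR: 23
  Engineering: 37
  Support: 45
  Finance: 52

Highest: Finance (52)
Lowest: Research (8)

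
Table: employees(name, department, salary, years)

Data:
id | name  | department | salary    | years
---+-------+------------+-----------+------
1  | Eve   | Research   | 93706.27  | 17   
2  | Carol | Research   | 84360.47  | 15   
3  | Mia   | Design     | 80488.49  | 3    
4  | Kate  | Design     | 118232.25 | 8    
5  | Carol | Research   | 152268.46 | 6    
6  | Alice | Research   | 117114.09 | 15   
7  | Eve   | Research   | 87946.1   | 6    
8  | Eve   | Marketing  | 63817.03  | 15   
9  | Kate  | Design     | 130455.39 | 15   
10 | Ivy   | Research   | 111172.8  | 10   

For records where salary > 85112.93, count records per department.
SELECT department, COUNT(*)
FROM employees
WHERE salary > 85112.93
GROUP BY department

Note: WHERE filters rows before grouping.

Result:
  Design: 2
  Research: 5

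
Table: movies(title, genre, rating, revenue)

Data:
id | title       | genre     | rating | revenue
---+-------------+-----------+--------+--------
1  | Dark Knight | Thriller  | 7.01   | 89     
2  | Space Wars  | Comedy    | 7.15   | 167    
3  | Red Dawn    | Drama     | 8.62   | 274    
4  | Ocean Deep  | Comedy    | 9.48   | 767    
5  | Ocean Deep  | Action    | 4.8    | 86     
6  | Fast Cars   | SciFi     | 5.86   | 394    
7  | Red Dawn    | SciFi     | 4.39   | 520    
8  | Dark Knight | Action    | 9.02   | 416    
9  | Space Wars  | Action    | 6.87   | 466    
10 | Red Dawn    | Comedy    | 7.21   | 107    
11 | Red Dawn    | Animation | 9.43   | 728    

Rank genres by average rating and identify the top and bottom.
SELECT genre, AVG(rating)
FROM movies
GROUP BY genre
ORDER BY AVG(rating)

All groups:
  SciFi: 5.13
  Action: 6.90
  Thriller: 7.01
  Comedy: 7.95
  Drama: 8.62
  Animation: 9.43

Highest: Animation (9.43)
Lowest: SciFi (5.13)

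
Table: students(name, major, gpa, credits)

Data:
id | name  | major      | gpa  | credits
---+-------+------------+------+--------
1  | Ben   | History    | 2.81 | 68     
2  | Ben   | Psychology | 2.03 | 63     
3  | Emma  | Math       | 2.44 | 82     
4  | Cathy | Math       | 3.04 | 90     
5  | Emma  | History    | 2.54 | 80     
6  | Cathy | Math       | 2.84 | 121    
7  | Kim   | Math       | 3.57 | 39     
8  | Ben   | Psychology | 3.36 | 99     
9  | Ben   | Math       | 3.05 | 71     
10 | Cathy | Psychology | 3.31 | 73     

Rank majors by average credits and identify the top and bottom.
SELECT major, AVG(credits)
FROM students
GROUP BY major
ORDER BY AVG(credits)

All groups:
  History: 74.00
  Psychology: 78.33
  Math: 80.60

Highest: Math (80.60)
Lowest: History (74.00)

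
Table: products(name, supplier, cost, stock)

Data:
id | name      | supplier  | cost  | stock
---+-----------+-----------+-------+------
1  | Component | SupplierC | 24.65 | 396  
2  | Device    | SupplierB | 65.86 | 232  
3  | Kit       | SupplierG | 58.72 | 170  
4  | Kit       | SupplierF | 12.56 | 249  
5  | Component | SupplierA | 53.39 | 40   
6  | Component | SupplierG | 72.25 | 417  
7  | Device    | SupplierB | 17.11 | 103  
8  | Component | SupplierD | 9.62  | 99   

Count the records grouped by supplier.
SELECT supplier, COUNT(*) as count
FROM products
GROUP BY supplier

Result:
  SupplierA: 1
  SupplierB: 2
  SupplierC: 1
  SupplierD: 1
  SupplierF: 1
  SupplierG: 2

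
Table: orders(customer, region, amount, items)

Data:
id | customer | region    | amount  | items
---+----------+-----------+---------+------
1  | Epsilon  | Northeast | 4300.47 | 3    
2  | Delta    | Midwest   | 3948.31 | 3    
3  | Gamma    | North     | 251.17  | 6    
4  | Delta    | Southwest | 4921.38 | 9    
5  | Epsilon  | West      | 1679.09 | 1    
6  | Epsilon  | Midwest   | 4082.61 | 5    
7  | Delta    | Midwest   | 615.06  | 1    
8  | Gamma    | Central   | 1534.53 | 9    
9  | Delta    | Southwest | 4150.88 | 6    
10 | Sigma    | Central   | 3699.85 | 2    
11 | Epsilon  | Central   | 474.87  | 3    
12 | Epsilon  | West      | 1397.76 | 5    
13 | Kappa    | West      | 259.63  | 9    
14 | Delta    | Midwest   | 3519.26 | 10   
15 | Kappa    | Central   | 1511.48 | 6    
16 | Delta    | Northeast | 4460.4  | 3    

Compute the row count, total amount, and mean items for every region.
SELECT region,
       COUNT(*) as cnt,
       SUM(amount) as total_amount,
       AVG(items) as avg_items
FROM orders
GROUP BY region

Result:
  Central: 4 records, 7220.73 total amount, 5.00 avg items
  Midwest: 4 records, 12165.24 total amount, 4.75 avg items
  North: 1 records, 251.17 total amount, 6.00 avg items
  Northeast: 2 records, 8760.87 total amount, 3.00 avg items
  Southwest: 2 records, 9072.26 total amount, 7.50 avg items
  West: 3 records, 3336.48 total amount, 5.00 avg items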